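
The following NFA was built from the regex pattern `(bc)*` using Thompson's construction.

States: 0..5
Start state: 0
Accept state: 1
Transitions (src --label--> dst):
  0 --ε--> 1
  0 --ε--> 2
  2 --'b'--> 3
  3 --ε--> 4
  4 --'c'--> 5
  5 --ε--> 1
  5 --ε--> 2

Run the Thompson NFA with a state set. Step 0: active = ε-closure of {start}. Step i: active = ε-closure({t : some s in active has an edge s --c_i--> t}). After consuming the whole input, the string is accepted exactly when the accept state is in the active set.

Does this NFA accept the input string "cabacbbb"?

initial (ε-close {0}): {0,1,2}
'c' @ 1: {}  — state set empty
rest 'abacbbb' ignored (set empty)
end set {} — state 1 not in

Answer: REJECT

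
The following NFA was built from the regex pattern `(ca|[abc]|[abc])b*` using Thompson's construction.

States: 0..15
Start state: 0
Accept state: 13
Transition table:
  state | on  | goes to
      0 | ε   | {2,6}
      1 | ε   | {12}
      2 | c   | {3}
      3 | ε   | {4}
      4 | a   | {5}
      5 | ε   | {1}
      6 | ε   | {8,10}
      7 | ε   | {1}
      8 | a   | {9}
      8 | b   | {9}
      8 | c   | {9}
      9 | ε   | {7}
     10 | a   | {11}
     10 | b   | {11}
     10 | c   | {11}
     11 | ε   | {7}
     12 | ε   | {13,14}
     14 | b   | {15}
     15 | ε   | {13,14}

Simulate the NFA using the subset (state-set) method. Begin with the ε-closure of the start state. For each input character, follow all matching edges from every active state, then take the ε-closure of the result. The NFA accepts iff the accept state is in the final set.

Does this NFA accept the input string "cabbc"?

S₀ = ε-closure({0}) = {0,2,6,8,10}
'c' @ 1: {1,3,4,7,9,11,12,13,14}  (accept∈set)
'a' @ 2: {1,5,12,13,14}  (accept∈set)
'b' @ 3: {13,14,15}  (accept∈set)
'b' @ 4: {13,14,15}  (accept∈set)
'c' @ 5: {}  — state set empty
final: {}; accept 13 not in set

Answer: REJECT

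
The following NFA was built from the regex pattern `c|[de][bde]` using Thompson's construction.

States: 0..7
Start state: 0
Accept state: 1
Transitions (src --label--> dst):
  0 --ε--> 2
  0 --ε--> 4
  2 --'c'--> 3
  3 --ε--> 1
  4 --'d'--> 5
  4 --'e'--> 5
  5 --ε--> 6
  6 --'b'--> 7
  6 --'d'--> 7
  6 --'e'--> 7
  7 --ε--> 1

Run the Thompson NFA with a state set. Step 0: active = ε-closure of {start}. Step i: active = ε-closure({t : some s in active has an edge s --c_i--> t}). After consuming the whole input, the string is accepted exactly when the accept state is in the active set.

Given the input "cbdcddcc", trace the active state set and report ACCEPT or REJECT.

S₀ = ε-closure({0}) = {0,2,4}
'c' @ 1: {1,3}  ✓accept
'b' @ 2: {}  — state set empty
rest 'dcddcc' ignored (set empty)
final: {}; accept 1 not in set

Answer: REJECT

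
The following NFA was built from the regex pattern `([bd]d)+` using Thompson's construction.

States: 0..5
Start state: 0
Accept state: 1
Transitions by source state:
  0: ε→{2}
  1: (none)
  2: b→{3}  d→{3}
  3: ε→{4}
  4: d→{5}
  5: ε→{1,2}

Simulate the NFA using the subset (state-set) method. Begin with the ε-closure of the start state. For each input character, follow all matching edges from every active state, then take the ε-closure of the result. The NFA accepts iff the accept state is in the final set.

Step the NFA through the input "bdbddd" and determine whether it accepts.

Answer: ACCEPT

Trace:
initial (ε-close {0}): {0,2}
'b' @ 1: {3,4}
'd' @ 2: {1,2,5}  [accepting]
'b' @ 3: {3,4}
'd' @ 4: {1,2,5}  [accepting]
'd' @ 5: {3,4}
'd' @ 6: {1,2,5}  [accepting]
after full input: {1,2,5}  (accept=1 in)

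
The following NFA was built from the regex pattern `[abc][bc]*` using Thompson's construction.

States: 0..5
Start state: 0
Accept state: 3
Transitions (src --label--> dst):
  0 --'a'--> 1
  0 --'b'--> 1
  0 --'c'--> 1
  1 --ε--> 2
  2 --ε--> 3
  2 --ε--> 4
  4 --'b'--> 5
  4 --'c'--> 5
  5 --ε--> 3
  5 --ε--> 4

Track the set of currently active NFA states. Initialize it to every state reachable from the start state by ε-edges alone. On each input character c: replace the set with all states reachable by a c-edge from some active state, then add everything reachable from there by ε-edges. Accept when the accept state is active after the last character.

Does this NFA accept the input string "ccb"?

Answer: ACCEPT

Derivation:
S₀ = ε-closure({0}) = {0}
'c' @ 1: {1,2,3,4}  (accept∈set)
'c' @ 2: {3,4,5}  (accept∈set)
'b' @ 3: {3,4,5}  (accept∈set)
final: {3,4,5}; accept 3 in set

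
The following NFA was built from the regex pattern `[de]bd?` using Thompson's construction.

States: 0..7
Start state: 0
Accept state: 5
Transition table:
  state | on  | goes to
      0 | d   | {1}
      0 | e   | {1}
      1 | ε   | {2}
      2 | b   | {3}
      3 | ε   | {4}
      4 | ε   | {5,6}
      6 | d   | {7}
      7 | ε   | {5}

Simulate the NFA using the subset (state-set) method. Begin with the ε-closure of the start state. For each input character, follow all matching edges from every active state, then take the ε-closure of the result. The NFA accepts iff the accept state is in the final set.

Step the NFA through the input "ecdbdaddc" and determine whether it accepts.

S₀ = ε-closure({0}) = {0}
'e' @ 1: {1,2}
'c' @ 2: {}  — dead — no transitions
rest 'dbdaddc' ignored (set empty)
final: {}; accept 5 not in set

Answer: REJECT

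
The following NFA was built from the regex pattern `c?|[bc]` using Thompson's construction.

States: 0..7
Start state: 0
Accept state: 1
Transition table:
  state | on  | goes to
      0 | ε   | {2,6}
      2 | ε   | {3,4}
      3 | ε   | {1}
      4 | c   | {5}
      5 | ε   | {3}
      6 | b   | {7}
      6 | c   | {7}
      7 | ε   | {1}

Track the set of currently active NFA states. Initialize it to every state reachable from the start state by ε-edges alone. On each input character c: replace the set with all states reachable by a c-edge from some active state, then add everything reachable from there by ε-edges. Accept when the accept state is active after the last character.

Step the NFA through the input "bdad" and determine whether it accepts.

Answer: REJECT

Steps:
start: ε-closure({0}) = {0,1,2,3,4,6}
'b' @ 1: {1,7}  [accepting]
'd' @ 2: {}  — no active states
rest 'ad' ignored (set empty)
final: {}; accept 1 not in set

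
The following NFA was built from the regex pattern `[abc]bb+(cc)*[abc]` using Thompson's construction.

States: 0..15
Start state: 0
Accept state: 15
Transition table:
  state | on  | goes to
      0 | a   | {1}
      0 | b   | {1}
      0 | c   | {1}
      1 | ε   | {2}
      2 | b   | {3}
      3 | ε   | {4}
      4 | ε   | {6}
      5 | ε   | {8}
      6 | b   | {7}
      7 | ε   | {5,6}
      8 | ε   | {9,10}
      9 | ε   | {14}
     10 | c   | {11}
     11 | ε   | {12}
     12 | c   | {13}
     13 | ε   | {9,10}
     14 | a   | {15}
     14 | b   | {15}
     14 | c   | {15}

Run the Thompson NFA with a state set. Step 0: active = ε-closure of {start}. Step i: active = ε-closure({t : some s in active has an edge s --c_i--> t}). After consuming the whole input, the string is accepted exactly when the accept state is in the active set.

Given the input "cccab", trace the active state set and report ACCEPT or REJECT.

S₀ = ε-closure({0}) = {0}
'c' @ 1: {1,2}
'c' @ 2: {}  — no active states
rest 'cab' ignored (set empty)
end set {} — state 15 not in

Answer: REJECT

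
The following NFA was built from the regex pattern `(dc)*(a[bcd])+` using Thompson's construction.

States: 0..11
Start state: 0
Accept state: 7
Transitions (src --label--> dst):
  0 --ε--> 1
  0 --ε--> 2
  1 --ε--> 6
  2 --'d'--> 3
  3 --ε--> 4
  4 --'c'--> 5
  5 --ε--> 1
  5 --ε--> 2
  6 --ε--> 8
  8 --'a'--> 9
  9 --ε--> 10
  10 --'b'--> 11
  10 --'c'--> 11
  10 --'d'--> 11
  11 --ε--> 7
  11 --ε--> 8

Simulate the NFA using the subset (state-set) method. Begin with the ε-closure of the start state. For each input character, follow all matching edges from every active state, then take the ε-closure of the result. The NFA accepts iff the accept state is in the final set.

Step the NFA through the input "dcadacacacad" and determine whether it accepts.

Answer: ACCEPT

Trace:
initial (ε-close {0}): {0,1,2,6,8}
'd' @ 1: {3,4}
'c' @ 2: {1,2,5,6,8}
'a' @ 3: {9,10}
'd' @ 4: {7,8,11}  ✓accept
'a' @ 5: {9,10}
'c' @ 6: {7,8,11}  ✓accept
'a' @ 7: {9,10}
'c' @ 8: {7,8,11}  ✓accept
'a' @ 9: {9,10}
'c' @ 10: {7,8,11}  ✓accept
'a' @ 11: {9,10}
'd' @ 12: {7,8,11}  ✓accept
final: {7,8,11}; accept 7 in set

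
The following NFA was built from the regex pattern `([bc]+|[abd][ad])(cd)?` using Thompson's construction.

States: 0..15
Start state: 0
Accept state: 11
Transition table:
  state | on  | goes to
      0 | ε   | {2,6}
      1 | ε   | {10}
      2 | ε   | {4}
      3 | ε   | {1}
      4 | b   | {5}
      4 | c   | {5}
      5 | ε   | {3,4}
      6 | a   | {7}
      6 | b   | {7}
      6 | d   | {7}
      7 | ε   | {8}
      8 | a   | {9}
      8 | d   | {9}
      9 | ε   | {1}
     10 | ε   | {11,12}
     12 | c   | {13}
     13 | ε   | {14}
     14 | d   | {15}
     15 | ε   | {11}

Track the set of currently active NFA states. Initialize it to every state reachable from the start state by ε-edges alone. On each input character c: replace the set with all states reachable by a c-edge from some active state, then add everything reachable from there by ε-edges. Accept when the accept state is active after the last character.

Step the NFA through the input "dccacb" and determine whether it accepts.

initial (ε-close {0}): {0,2,4,6}
'd' @ 1: {7,8}
'c' @ 2: {}  — no active states
rest 'cacb' ignored (set empty)
final: {}; accept 11 not in set

Answer: REJECT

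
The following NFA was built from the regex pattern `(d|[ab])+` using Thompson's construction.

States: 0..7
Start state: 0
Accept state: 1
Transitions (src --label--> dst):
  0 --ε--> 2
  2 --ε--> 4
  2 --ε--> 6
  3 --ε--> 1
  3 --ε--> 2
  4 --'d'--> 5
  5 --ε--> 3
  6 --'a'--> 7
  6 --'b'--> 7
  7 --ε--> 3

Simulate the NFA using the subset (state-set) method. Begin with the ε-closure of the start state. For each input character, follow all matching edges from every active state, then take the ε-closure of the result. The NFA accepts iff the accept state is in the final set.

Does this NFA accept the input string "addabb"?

Answer: ACCEPT

Steps:
initial (ε-close {0}): {0,2,4,6}
'a' @ 1: {1,2,3,4,6,7}  (accept∈set)
'd' @ 2: {1,2,3,4,5,6}  (accept∈set)
'd' @ 3: {1,2,3,4,5,6}  (accept∈set)
'a' @ 4: {1,2,3,4,6,7}  (accept∈set)
'b' @ 5: {1,2,3,4,6,7}  (accept∈set)
'b' @ 6: {1,2,3,4,6,7}  (accept∈set)
end set {1,2,3,4,6,7} — state 1 in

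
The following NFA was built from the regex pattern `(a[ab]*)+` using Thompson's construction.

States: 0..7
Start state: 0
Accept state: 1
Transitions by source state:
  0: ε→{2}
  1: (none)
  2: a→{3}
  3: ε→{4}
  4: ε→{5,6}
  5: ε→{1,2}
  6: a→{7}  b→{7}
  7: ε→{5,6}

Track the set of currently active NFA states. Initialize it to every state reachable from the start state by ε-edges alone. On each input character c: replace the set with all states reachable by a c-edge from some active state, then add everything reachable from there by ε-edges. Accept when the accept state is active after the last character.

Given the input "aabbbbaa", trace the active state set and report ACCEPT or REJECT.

initial (ε-close {0}): {0,2}
'a' @ 1: {1,2,3,4,5,6}  [accepting]
'a' @ 2: {1,2,3,4,5,6,7}  [accepting]
'b' @ 3: {1,2,5,6,7}  [accepting]
'b' @ 4: {1,2,5,6,7}  [accepting]
'b' @ 5: {1,2,5,6,7}  [accepting]
'b' @ 6: {1,2,5,6,7}  [accepting]
'a' @ 7: {1,2,3,4,5,6,7}  [accepting]
'a' @ 8: {1,2,3,4,5,6,7}  [accepting]
final: {1,2,3,4,5,6,7}; accept 1 in set

Answer: ACCEPT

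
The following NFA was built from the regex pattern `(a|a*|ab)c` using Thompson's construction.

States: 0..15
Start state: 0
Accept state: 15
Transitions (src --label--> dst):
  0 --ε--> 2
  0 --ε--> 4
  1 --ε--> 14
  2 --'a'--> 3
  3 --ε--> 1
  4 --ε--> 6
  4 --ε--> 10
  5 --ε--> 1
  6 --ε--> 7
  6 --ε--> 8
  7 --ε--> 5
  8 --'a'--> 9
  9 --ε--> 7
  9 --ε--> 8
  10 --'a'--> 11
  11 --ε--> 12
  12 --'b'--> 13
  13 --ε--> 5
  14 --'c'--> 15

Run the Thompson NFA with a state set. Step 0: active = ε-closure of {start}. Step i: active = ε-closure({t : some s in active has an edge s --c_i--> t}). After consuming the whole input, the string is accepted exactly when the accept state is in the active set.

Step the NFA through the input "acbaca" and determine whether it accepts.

Answer: REJECT

Trace:
start: ε-closure({0}) = {0,1,2,4,5,6,7,8,10,14}
'a' @ 1: {1,3,5,7,8,9,11,12,14}
'c' @ 2: {15}  [accepting]
'b' @ 3: {}  — no active states
rest 'aca' ignored (set empty)
end set {} — state 15 not in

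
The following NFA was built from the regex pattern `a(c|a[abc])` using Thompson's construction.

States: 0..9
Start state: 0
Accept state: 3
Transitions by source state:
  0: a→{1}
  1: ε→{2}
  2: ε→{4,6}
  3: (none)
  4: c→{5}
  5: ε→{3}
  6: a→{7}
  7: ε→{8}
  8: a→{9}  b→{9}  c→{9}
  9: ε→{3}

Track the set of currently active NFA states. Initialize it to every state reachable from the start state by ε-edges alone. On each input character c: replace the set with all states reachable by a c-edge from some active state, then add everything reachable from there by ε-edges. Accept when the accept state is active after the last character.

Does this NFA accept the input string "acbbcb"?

S₀ = ε-closure({0}) = {0}
'a' @ 1: {1,2,4,6}
'c' @ 2: {3,5}  ✓accept
'b' @ 3: {}  — dead — no transitions
rest 'bcb' ignored (set empty)
final: {}; accept 3 not in set

Answer: REJECT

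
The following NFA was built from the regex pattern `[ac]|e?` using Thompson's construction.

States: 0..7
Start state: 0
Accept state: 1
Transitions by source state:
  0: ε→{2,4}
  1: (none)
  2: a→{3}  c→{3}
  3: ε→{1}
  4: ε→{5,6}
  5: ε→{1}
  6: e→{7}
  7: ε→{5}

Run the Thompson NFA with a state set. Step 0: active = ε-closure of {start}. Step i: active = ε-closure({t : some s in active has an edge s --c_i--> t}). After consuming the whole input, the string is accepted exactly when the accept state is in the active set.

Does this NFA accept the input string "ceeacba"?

start: ε-closure({0}) = {0,1,2,4,5,6}
'c' @ 1: {1,3}  ✓accept
'e' @ 2: {}  — dead — no transitions
rest 'eacba' ignored (set empty)
final: {}; accept 1 not in set

Answer: REJECT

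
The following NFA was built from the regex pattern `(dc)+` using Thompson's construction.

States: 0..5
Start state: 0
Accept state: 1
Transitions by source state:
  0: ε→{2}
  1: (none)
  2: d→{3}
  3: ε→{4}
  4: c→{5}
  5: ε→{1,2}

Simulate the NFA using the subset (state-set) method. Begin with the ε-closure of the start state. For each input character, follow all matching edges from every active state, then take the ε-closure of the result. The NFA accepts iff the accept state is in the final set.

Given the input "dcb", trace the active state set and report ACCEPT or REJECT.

S₀ = ε-closure({0}) = {0,2}
'd' @ 1: {3,4}
'c' @ 2: {1,2,5}  ✓accept
'b' @ 3: {}  — dead — no transitions
end set {} — state 1 not in

Answer: REJECT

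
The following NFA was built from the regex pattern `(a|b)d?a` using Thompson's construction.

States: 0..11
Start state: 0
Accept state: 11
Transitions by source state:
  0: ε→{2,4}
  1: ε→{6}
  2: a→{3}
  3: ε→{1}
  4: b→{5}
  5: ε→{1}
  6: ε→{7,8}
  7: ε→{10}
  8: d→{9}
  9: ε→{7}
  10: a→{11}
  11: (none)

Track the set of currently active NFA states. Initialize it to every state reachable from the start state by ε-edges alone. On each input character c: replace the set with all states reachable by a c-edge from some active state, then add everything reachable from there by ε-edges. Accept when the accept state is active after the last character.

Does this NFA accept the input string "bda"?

Answer: ACCEPT

Trace:
initial (ε-close {0}): {0,2,4}
'b' @ 1: {1,5,6,7,8,10}
'd' @ 2: {7,9,10}
'a' @ 3: {11}  ✓accept
end set {11} — state 11 in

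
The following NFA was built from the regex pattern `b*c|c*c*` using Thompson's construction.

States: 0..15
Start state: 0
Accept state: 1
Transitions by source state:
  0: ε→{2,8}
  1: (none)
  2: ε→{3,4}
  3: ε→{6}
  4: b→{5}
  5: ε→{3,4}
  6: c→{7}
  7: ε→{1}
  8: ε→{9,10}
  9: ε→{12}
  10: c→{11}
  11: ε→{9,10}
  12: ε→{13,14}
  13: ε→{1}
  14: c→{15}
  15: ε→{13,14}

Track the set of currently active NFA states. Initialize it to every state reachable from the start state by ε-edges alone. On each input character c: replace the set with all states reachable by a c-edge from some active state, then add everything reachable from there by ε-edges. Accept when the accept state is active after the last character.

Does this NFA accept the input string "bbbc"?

Answer: ACCEPT

Steps:
start: ε-closure({0}) = {0,1,2,3,4,6,8,9,10,12,13,14}
'b' @ 1: {3,4,5,6}
'b' @ 2: {3,4,5,6}
'b' @ 3: {3,4,5,6}
'c' @ 4: {1,7}  (accept∈set)
end set {1,7} — state 1 in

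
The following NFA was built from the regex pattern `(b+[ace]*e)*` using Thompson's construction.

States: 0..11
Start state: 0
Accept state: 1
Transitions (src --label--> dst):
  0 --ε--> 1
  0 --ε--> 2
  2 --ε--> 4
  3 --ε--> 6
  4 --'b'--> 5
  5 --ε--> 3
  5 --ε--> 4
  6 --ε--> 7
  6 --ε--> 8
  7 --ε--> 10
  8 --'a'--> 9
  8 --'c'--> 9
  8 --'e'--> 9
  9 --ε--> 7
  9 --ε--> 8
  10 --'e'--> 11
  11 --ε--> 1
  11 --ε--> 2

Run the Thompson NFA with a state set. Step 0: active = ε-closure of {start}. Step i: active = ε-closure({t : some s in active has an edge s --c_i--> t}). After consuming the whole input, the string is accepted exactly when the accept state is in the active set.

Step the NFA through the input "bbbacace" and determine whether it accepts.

initial (ε-close {0}): {0,1,2,4}
'b' @ 1: {3,4,5,6,7,8,10}
'b' @ 2: {3,4,5,6,7,8,10}
'b' @ 3: {3,4,5,6,7,8,10}
'a' @ 4: {7,8,9,10}
'c' @ 5: {7,8,9,10}
'a' @ 6: {7,8,9,10}
'c' @ 7: {7,8,9,10}
'e' @ 8: {1,2,4,7,8,9,10,11}  (accept∈set)
end set {1,2,4,7,8,9,10,11} — state 1 in

Answer: ACCEPT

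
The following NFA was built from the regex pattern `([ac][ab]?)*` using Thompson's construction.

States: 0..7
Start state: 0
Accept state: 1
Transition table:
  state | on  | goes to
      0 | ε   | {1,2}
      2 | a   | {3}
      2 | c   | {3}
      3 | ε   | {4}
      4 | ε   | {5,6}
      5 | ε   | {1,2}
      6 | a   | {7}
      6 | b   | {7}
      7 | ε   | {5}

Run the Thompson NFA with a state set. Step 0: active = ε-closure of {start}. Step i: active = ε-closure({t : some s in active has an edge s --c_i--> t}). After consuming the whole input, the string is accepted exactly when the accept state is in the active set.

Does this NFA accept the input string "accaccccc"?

Answer: ACCEPT

Derivation:
initial (ε-close {0}): {0,1,2}
'a' @ 1: {1,2,3,4,5,6}  [accepting]
'c' @ 2: {1,2,3,4,5,6}  [accepting]
'c' @ 3: {1,2,3,4,5,6}  [accepting]
'a' @ 4: {1,2,3,4,5,6,7}  [accepting]
'c' @ 5: {1,2,3,4,5,6}  [accepting]
'c' @ 6: {1,2,3,4,5,6}  [accepting]
'c' @ 7: {1,2,3,4,5,6}  [accepting]
'c' @ 8: {1,2,3,4,5,6}  [accepting]
'c' @ 9: {1,2,3,4,5,6}  [accepting]
after full input: {1,2,3,4,5,6}  (accept=1 in)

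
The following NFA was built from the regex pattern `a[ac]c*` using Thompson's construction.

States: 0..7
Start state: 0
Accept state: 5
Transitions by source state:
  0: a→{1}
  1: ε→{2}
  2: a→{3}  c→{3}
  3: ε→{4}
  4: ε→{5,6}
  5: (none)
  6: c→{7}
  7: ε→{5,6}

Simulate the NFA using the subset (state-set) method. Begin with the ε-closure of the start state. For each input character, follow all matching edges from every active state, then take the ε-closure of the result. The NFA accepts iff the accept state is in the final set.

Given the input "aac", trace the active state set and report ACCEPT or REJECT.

Answer: ACCEPT

Derivation:
initial (ε-close {0}): {0}
'a' @ 1: {1,2}
'a' @ 2: {3,4,5,6}  ✓accept
'c' @ 3: {5,6,7}  ✓accept
final: {5,6,7}; accept 5 in set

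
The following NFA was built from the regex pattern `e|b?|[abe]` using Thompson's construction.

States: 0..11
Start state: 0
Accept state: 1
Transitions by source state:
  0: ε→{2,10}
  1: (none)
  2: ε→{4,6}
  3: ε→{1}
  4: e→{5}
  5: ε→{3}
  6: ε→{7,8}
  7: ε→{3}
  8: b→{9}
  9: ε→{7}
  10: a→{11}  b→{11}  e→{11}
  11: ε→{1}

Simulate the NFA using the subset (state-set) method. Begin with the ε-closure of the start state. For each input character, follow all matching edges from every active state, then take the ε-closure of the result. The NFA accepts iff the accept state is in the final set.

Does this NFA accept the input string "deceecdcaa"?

Answer: REJECT

Trace:
initial (ε-close {0}): {0,1,2,3,4,6,7,8,10}
'd' @ 1: {}  — dead — no transitions
rest 'eceecdcaa' ignored (set empty)
final: {}; accept 1 not in set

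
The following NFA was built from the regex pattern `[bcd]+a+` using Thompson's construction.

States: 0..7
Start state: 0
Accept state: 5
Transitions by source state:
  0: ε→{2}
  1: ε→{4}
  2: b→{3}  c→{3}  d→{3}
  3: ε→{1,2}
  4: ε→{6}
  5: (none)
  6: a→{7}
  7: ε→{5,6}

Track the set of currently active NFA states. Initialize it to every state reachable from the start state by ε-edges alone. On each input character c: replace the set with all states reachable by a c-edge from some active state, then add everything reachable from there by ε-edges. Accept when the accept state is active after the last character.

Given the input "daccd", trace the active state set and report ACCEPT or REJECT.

start: ε-closure({0}) = {0,2}
'd' @ 1: {1,2,3,4,6}
'a' @ 2: {5,6,7}  (accept∈set)
'c' @ 3: {}  — state set empty
rest 'cd' ignored (set empty)
after full input: {}  (accept=5 not in)

Answer: REJECT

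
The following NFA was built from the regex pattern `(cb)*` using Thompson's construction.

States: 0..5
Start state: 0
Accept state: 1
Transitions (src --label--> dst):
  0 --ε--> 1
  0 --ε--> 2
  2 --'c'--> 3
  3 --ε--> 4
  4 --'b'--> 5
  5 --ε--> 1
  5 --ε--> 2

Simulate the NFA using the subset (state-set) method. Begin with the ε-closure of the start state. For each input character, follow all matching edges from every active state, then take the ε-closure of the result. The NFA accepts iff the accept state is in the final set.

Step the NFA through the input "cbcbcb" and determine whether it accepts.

Answer: ACCEPT

Derivation:
initial (ε-close {0}): {0,1,2}
'c' @ 1: {3,4}
'b' @ 2: {1,2,5}  ✓accept
'c' @ 3: {3,4}
'b' @ 4: {1,2,5}  ✓accept
'c' @ 5: {3,4}
'b' @ 6: {1,2,5}  ✓accept
after full input: {1,2,5}  (accept=1 in)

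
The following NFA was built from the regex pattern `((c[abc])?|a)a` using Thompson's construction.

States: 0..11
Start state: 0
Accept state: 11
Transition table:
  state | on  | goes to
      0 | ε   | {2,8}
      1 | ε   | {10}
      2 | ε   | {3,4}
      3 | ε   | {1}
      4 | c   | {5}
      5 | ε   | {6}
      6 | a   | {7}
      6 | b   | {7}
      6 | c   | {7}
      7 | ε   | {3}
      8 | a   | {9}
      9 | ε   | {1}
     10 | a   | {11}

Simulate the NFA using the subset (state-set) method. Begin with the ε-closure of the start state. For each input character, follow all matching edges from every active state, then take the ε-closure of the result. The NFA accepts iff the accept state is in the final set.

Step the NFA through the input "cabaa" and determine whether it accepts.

Answer: REJECT

Trace:
start: ε-closure({0}) = {0,1,2,3,4,8,10}
'c' @ 1: {5,6}
'a' @ 2: {1,3,7,10}
'b' @ 3: {}  — no active states
rest 'aa' ignored (set empty)
end set {} — state 11 not in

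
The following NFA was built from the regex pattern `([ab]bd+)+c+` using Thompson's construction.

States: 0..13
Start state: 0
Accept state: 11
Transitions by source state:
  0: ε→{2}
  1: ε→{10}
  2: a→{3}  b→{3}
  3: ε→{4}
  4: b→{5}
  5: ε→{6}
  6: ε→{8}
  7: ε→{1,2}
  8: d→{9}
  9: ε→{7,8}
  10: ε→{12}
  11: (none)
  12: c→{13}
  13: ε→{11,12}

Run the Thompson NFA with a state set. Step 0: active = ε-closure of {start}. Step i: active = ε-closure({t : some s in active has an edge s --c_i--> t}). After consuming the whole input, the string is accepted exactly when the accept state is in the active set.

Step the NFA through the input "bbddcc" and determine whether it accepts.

initial (ε-close {0}): {0,2}
'b' @ 1: {3,4}
'b' @ 2: {5,6,8}
'd' @ 3: {1,2,7,8,9,10,12}
'd' @ 4: {1,2,7,8,9,10,12}
'c' @ 5: {11,12,13}  ✓accept
'c' @ 6: {11,12,13}  ✓accept
end set {11,12,13} — state 11 in

Answer: ACCEPT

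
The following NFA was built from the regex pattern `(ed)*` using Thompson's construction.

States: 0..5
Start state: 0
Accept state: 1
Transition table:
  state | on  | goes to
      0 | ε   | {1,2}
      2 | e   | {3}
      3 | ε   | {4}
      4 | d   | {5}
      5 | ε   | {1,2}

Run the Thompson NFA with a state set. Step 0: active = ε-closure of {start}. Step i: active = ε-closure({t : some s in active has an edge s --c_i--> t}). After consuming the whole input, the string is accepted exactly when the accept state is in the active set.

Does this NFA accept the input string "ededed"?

start: ε-closure({0}) = {0,1,2}
'e' @ 1: {3,4}
'd' @ 2: {1,2,5}  ✓accept
'e' @ 3: {3,4}
'd' @ 4: {1,2,5}  ✓accept
'e' @ 5: {3,4}
'd' @ 6: {1,2,5}  ✓accept
after full input: {1,2,5}  (accept=1 in)

Answer: ACCEPT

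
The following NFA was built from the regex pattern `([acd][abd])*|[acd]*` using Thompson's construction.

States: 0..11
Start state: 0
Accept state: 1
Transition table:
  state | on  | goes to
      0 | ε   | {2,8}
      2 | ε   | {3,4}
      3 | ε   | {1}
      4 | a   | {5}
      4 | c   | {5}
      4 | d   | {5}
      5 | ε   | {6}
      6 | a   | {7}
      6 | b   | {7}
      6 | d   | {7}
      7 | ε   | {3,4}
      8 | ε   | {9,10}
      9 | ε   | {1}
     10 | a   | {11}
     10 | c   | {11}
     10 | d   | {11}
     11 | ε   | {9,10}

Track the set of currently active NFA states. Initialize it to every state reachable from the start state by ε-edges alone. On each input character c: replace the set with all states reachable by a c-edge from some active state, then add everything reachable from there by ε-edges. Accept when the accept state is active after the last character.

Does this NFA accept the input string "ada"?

S₀ = ε-closure({0}) = {0,1,2,3,4,8,9,10}
'a' @ 1: {1,5,6,9,10,11}  (accept∈set)
'd' @ 2: {1,3,4,7,9,10,11}  (accept∈set)
'a' @ 3: {1,5,6,9,10,11}  (accept∈set)
final: {1,5,6,9,10,11}; accept 1 in set

Answer: ACCEPT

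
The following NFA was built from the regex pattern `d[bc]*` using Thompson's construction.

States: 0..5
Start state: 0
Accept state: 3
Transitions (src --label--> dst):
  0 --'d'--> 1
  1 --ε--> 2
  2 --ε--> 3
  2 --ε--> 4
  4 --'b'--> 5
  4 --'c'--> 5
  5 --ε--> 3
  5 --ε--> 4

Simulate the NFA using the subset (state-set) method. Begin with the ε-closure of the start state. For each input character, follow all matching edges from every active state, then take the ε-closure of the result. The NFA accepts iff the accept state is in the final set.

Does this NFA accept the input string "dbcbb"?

Answer: ACCEPT

Trace:
start: ε-closure({0}) = {0}
'd' @ 1: {1,2,3,4}  (accept∈set)
'b' @ 2: {3,4,5}  (accept∈set)
'c' @ 3: {3,4,5}  (accept∈set)
'b' @ 4: {3,4,5}  (accept∈set)
'b' @ 5: {3,4,5}  (accept∈set)
final: {3,4,5}; accept 3 in set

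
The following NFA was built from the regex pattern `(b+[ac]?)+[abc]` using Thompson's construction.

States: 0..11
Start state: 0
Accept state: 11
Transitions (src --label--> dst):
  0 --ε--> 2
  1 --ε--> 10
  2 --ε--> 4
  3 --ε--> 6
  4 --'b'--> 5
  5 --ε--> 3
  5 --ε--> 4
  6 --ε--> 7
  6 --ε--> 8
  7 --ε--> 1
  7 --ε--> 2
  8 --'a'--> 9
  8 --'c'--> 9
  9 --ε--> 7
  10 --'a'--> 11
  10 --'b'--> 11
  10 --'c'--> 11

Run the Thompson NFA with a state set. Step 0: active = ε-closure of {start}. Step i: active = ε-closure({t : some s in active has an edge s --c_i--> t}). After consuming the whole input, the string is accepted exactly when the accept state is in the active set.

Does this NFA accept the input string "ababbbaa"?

Answer: REJECT

Steps:
initial (ε-close {0}): {0,2,4}
'a' @ 1: {}  — state set empty
rest 'babbbaa' ignored (set empty)
end set {} — state 11 not in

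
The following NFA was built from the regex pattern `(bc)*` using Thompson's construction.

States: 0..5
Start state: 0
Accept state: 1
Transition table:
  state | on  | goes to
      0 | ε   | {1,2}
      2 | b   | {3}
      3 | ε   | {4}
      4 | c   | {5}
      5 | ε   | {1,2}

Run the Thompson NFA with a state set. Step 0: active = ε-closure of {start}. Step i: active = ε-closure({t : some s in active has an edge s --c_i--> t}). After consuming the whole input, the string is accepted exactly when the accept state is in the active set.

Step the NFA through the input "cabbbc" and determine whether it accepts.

Answer: REJECT

Steps:
S₀ = ε-closure({0}) = {0,1,2}
'c' @ 1: {}  — dead — no transitions
rest 'abbbc' ignored (set empty)
final: {}; accept 1 not in set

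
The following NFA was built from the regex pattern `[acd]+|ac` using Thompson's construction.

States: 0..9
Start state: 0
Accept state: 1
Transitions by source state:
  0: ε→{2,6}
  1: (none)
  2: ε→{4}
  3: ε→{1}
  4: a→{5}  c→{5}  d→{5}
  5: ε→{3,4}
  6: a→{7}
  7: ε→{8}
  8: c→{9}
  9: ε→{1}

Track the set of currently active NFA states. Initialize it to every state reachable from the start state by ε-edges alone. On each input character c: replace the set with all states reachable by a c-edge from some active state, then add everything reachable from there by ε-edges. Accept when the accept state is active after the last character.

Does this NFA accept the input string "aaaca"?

Answer: ACCEPT

Derivation:
S₀ = ε-closure({0}) = {0,2,4,6}
'a' @ 1: {1,3,4,5,7,8}  [accepting]
'a' @ 2: {1,3,4,5}  [accepting]
'a' @ 3: {1,3,4,5}  [accepting]
'c' @ 4: {1,3,4,5}  [accepting]
'a' @ 5: {1,3,4,5}  [accepting]
after full input: {1,3,4,5}  (accept=1 in)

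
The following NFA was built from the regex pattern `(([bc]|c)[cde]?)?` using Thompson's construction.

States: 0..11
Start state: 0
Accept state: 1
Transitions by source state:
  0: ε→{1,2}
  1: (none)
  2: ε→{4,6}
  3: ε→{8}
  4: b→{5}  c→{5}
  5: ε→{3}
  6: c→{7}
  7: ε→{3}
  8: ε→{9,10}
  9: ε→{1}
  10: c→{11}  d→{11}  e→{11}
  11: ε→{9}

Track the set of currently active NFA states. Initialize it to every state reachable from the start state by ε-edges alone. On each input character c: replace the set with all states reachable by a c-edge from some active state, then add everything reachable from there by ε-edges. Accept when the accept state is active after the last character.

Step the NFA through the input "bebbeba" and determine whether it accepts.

Answer: REJECT

Trace:
initial (ε-close {0}): {0,1,2,4,6}
'b' @ 1: {1,3,5,8,9,10}  [accepting]
'e' @ 2: {1,9,11}  [accepting]
'b' @ 3: {}  — no active states
rest 'beba' ignored (set empty)
end set {} — state 1 not in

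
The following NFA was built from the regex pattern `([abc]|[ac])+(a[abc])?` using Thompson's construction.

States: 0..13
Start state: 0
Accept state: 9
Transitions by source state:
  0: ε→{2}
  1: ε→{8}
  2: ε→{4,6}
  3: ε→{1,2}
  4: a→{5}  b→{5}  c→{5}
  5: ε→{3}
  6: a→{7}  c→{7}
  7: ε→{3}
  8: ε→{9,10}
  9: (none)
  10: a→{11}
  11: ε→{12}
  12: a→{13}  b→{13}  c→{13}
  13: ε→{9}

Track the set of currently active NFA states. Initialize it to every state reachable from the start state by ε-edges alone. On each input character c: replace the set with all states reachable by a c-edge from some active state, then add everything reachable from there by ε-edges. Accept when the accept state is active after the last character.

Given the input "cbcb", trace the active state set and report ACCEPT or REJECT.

Answer: ACCEPT

Trace:
start: ε-closure({0}) = {0,2,4,6}
'c' @ 1: {1,2,3,4,5,6,7,8,9,10}  ✓accept
'b' @ 2: {1,2,3,4,5,6,8,9,10}  ✓accept
'c' @ 3: {1,2,3,4,5,6,7,8,9,10}  ✓accept
'b' @ 4: {1,2,3,4,5,6,8,9,10}  ✓accept
final: {1,2,3,4,5,6,8,9,10}; accept 9 in set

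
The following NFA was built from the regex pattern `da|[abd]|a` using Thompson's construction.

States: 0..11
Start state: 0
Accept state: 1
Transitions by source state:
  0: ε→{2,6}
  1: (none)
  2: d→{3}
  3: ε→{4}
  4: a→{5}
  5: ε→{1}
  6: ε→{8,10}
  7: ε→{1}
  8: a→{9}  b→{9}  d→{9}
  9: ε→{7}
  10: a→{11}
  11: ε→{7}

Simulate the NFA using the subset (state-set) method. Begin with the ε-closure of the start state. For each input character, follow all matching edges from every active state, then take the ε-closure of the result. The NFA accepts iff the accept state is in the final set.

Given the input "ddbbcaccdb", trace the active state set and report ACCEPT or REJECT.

Answer: REJECT

Trace:
initial (ε-close {0}): {0,2,6,8,10}
'd' @ 1: {1,3,4,7,9}  (accept∈set)
'd' @ 2: {}  — no active states
rest 'bbcaccdb' ignored (set empty)
end set {} — state 1 not in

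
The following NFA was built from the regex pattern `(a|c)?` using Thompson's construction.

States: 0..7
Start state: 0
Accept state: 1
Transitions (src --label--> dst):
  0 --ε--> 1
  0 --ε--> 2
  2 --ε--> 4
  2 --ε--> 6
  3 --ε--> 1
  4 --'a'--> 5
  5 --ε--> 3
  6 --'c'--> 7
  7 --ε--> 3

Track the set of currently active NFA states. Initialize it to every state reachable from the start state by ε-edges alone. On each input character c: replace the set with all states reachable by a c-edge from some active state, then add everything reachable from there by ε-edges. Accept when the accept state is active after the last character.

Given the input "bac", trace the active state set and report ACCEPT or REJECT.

S₀ = ε-closure({0}) = {0,1,2,4,6}
'b' @ 1: {}  — dead — no transitions
rest 'ac' ignored (set empty)
after full input: {}  (accept=1 not in)

Answer: REJECT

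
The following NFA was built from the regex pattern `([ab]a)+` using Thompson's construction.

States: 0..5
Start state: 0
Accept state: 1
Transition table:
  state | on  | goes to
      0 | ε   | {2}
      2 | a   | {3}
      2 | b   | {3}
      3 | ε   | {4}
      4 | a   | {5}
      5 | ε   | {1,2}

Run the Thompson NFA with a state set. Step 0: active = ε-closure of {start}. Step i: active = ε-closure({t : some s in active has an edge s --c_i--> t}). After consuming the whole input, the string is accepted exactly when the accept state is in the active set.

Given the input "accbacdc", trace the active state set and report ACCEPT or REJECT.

Answer: REJECT

Derivation:
initial (ε-close {0}): {0,2}
'a' @ 1: {3,4}
'c' @ 2: {}  — state set empty
rest 'cbacdc' ignored (set empty)
end set {} — state 1 not in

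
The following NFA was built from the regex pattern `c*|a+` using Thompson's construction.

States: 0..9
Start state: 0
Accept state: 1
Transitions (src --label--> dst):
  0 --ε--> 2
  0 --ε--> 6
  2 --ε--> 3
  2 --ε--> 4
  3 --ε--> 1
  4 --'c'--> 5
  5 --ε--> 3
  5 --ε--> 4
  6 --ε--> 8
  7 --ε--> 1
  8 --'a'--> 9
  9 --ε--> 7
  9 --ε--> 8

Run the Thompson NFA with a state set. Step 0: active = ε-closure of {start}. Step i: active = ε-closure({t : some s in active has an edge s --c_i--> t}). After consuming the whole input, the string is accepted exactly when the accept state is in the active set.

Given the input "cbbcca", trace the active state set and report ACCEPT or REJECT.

S₀ = ε-closure({0}) = {0,1,2,3,4,6,8}
'c' @ 1: {1,3,4,5}  ✓accept
'b' @ 2: {}  — dead — no transitions
rest 'bcca' ignored (set empty)
after full input: {}  (accept=1 not in)

Answer: REJECT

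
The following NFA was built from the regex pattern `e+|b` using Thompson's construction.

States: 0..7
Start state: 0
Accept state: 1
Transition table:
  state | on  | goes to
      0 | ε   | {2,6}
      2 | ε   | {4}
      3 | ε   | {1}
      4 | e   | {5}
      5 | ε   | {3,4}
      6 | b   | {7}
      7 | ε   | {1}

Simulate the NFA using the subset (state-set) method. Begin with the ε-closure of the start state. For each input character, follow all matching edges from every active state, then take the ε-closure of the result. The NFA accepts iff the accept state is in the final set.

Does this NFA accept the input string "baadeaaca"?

Answer: REJECT

Derivation:
S₀ = ε-closure({0}) = {0,2,4,6}
'b' @ 1: {1,7}  ✓accept
'a' @ 2: {}  — no active states
rest 'adeaaca' ignored (set empty)
final: {}; accept 1 not in set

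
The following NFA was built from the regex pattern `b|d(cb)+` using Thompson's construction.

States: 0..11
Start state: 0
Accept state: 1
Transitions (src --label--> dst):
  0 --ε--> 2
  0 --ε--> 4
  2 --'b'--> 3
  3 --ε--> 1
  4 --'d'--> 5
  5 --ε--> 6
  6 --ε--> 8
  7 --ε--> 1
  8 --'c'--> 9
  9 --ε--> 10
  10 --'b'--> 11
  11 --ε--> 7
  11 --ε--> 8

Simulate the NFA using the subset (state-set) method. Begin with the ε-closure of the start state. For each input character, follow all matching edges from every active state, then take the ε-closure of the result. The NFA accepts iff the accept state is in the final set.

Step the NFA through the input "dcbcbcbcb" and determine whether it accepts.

initial (ε-close {0}): {0,2,4}
'd' @ 1: {5,6,8}
'c' @ 2: {9,10}
'b' @ 3: {1,7,8,11}  ✓accept
'c' @ 4: {9,10}
'b' @ 5: {1,7,8,11}  ✓accept
'c' @ 6: {9,10}
'b' @ 7: {1,7,8,11}  ✓accept
'c' @ 8: {9,10}
'b' @ 9: {1,7,8,11}  ✓accept
final: {1,7,8,11}; accept 1 in set

Answer: ACCEPT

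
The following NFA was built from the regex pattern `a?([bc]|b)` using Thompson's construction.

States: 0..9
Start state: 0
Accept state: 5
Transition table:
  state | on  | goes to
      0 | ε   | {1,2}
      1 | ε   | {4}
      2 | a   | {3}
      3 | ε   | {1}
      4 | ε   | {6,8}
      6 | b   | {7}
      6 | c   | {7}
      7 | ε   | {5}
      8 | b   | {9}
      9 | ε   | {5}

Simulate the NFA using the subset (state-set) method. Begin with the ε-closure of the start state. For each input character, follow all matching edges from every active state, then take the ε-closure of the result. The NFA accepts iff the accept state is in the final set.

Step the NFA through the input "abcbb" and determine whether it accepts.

Answer: REJECT

Derivation:
S₀ = ε-closure({0}) = {0,1,2,4,6,8}
'a' @ 1: {1,3,4,6,8}
'b' @ 2: {5,7,9}  [accepting]
'c' @ 3: {}  — no active states
rest 'bb' ignored (set empty)
end set {} — state 5 not in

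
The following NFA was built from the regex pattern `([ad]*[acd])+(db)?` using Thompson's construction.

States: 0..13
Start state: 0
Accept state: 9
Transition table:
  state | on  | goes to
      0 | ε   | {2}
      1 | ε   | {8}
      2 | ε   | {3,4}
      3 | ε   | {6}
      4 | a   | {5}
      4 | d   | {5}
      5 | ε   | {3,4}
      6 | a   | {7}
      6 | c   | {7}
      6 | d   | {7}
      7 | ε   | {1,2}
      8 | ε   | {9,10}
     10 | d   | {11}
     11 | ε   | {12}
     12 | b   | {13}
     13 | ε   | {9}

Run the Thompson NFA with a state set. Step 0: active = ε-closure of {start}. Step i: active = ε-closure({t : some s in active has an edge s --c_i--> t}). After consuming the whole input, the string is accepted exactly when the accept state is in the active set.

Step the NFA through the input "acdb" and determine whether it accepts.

initial (ε-close {0}): {0,2,3,4,6}
'a' @ 1: {1,2,3,4,5,6,7,8,9,10}  [accepting]
'c' @ 2: {1,2,3,4,6,7,8,9,10}  [accepting]
'd' @ 3: {1,2,3,4,5,6,7,8,9,10,11,12}  [accepting]
'b' @ 4: {9,13}  [accepting]
after full input: {9,13}  (accept=9 in)

Answer: ACCEPT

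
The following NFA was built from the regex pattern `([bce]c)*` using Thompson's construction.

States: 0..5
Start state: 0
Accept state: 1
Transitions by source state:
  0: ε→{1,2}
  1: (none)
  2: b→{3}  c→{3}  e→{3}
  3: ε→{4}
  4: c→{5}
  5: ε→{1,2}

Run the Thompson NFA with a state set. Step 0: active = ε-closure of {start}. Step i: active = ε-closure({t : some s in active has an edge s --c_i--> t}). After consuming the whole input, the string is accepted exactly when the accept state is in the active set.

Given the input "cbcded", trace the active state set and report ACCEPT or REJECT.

Answer: REJECT

Steps:
initial (ε-close {0}): {0,1,2}
'c' @ 1: {3,4}
'b' @ 2: {}  — dead — no transitions
rest 'cded' ignored (set empty)
after full input: {}  (accept=1 not in)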